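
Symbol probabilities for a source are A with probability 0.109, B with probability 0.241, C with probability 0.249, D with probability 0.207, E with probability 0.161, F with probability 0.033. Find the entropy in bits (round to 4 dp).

H = −Σ pᵢ log₂ pᵢ.
−0.109·log₂(0.109) = 0.3485
−0.241·log₂(0.241) = 0.4947
−0.249·log₂(0.249) = 0.4994
−0.207·log₂(0.207) = 0.4704
−0.161·log₂(0.161) = 0.4242
−0.033·log₂(0.033) = 0.1624
Sum ≈ 2.3997 → 2.3997 bits.

2.3997 bits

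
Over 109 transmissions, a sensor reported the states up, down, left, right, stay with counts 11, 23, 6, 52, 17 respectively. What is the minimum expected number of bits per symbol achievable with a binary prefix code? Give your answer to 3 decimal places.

1.991 bits/symbol

Probabilities are the counts divided by 109.
Repeatedly combine the two least-probable nodes; the expected code length is the sum of the merged weights.
merge 6/109 + 11/109 → 17/109
merge 17/109 + 17/109 → 34/109
merge 23/109 + 34/109 → 57/109
merge 52/109 + 57/109 → 1
L = 17/109 + 34/109 + 57/109 + 1 = 217/109 ≈ 1.991 bits/symbol.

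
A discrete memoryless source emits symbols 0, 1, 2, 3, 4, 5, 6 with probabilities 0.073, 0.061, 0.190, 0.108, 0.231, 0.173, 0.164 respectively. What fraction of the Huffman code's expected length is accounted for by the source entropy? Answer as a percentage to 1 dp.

Entropy H = −Σ p log₂ p ≈ 2.6778 bits.
Huffman merges: 61/1000+73/1000→67/500; 27/250+67/500→121/500; 41/250+173/1000→337/1000; 19/100+231/1000→421/1000; 121/500+337/1000→579/1000; 421/1000+579/1000→1. L = 2713/1000 ≈ 2.7130.
Efficiency = H/L = 2.6778/2.7130 = 98.7%.

98.7%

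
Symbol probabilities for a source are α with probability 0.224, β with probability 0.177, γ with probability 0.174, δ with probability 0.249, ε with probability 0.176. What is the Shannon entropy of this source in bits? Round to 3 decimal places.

H = −Σ pᵢ log₂ pᵢ.
−0.224·log₂(0.224) = 0.4835
−0.177·log₂(0.177) = 0.4422
−0.174·log₂(0.174) = 0.4390
−0.249·log₂(0.249) = 0.4994
−0.176·log₂(0.176) = 0.4411
Sum ≈ 2.3052 → 2.305 bits.

2.305 bits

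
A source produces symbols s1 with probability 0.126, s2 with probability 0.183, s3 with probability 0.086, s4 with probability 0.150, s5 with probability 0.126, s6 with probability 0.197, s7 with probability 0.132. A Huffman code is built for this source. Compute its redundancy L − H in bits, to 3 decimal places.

Entropy H = −Σ p log₂ p ≈ 2.7638 bits.
Huffman merges: 43/500+63/500→53/250; 63/500+33/250→129/500; 3/20+183/1000→333/1000; 197/1000+53/250→409/1000; 129/500+333/1000→591/1000; 409/1000+591/1000→1. L = 2803/1000 ≈ 2.8030.
L − H = 2.8030 − 2.7638 = 0.039 bits.

0.039 bits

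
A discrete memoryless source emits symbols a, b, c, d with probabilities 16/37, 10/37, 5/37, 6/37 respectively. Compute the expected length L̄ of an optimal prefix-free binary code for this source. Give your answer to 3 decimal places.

Repeatedly combine the two least-probable nodes; the expected code length is the sum of the merged weights.
merge 5/37 + 6/37 → 11/37
merge 10/37 + 11/37 → 21/37
merge 16/37 + 21/37 → 1
L = 11/37 + 21/37 + 1 = 69/37 ≈ 1.865 bits/symbol.

1.865 bits/symbol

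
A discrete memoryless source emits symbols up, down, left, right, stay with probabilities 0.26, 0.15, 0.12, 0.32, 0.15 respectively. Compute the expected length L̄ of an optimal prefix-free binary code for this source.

Repeatedly combine the two least-probable nodes; the expected code length is the sum of the merged weights.
merge 3/25 + 3/20 → 27/100
merge 3/20 + 13/50 → 41/100
merge 27/100 + 8/25 → 59/100
merge 41/100 + 59/100 → 1
L = 27/100 + 41/100 + 59/100 + 1 = 227/100 = 2.27 bits/symbol.

2.27 bits/symbol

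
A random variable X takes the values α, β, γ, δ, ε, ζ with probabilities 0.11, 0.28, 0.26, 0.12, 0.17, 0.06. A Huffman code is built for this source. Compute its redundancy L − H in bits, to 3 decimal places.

Entropy H = −Σ p log₂ p ≈ 2.4150 bits.
Huffman merges: 3/50+11/100→17/100; 3/25+17/100→29/100; 17/100+13/50→43/100; 7/25+29/100→57/100; 43/100+57/100→1. L = 123/50 ≈ 2.4600.
L − H = 2.4600 − 2.4150 = 0.045 bits.

0.045 bits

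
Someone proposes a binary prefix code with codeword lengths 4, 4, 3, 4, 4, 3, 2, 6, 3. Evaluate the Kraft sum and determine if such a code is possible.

With common denominator 2^6 = 64: Σ 2^(−ℓᵢ) = 4/64 + 4/64 + 8/64 + 4/64 + 4/64 + 8/64 + 16/64 + 1/64 + 8/64 = 57/64 = 0.890625.
Kraft's inequality requires Σ ≤ 1; here Σ = 0.890625 ≤ 1, so such a prefix code exists.

0.890625; yes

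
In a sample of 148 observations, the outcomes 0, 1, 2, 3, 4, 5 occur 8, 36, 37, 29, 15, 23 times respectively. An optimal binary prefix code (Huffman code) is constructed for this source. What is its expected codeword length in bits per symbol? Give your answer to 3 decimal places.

Probabilities are the counts divided by 148.
Repeatedly combine the two least-probable nodes; the expected code length is the sum of the merged weights.
merge 2/37 + 15/148 → 23/148
merge 23/148 + 23/148 → 23/74
merge 29/148 + 9/37 → 65/148
merge 1/4 + 23/74 → 83/148
merge 65/148 + 83/148 → 1
L = 23/148 + 23/74 + 65/148 + 83/148 + 1 = 365/148 ≈ 2.466 bits/symbol.

2.466 bits/symbol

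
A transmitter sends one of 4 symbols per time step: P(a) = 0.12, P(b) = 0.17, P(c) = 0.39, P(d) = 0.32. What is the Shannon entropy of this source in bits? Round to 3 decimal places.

1.857 bits

H = −Σ pᵢ log₂ pᵢ.
−0.12·log₂(0.12) = 0.3671
−0.17·log₂(0.17) = 0.4346
−0.39·log₂(0.39) = 0.5298
−0.32·log₂(0.32) = 0.5260
Sum ≈ 1.8575 → 1.857 bits.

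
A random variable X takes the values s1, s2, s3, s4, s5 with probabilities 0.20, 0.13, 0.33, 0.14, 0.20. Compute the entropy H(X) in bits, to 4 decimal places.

H = −Σ pᵢ log₂ pᵢ.
−0.20·log₂(0.20) = 0.4644
−0.13·log₂(0.13) = 0.3826
−0.33·log₂(0.33) = 0.5278
−0.14·log₂(0.14) = 0.3971
−0.20·log₂(0.20) = 0.4644
Sum ≈ 2.2363 → 2.2363 bits.

2.2363 bits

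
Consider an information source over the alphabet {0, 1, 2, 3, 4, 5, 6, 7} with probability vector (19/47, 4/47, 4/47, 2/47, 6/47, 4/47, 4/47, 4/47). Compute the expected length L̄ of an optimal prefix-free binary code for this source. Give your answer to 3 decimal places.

2.660 bits/symbol

Repeatedly combine the two least-probable nodes; the expected code length is the sum of the merged weights.
merge 2/47 + 4/47 → 6/47
merge 4/47 + 4/47 → 8/47
merge 4/47 + 4/47 → 8/47
merge 6/47 + 6/47 → 12/47
merge 8/47 + 8/47 → 16/47
merge 12/47 + 16/47 → 28/47
merge 19/47 + 28/47 → 1
L = 6/47 + 8/47 + 8/47 + 12/47 + 16/47 + 28/47 + 1 = 125/47 ≈ 2.660 bits/symbol.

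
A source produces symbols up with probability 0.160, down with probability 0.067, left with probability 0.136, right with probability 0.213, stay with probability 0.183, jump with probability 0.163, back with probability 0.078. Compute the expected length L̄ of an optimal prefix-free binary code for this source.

2.749 bits/symbol

Repeatedly combine the two least-probable nodes; the expected code length is the sum of the merged weights.
merge 67/1000 + 39/500 → 29/200
merge 17/125 + 29/200 → 281/1000
merge 4/25 + 163/1000 → 323/1000
merge 183/1000 + 213/1000 → 99/250
merge 281/1000 + 323/1000 → 151/250
merge 99/250 + 151/250 → 1
L = 29/200 + 281/1000 + 323/1000 + 99/250 + 151/250 + 1 = 2749/1000 = 2.749 bits/symbol.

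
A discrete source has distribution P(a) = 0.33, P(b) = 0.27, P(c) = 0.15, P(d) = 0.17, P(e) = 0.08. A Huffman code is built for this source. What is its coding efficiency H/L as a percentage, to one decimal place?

97.5%

Entropy H = −Σ p log₂ p ≈ 2.1745 bits.
Huffman merges: 2/25+3/20→23/100; 17/100+23/100→2/5; 27/100+33/100→3/5; 2/5+3/5→1. L = 223/100 ≈ 2.2300.
Efficiency = H/L = 2.1745/2.2300 = 97.5%.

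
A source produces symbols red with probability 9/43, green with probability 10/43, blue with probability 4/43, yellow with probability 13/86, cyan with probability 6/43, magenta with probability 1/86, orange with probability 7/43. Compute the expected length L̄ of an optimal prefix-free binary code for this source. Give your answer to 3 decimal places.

2.663 bits/symbol

Repeatedly combine the two least-probable nodes; the expected code length is the sum of the merged weights.
merge 1/86 + 4/43 → 9/86
merge 9/86 + 6/43 → 21/86
merge 13/86 + 7/43 → 27/86
merge 9/43 + 10/43 → 19/43
merge 21/86 + 27/86 → 24/43
merge 19/43 + 24/43 → 1
L = 9/86 + 21/86 + 27/86 + 19/43 + 24/43 + 1 = 229/86 ≈ 2.663 bits/symbol.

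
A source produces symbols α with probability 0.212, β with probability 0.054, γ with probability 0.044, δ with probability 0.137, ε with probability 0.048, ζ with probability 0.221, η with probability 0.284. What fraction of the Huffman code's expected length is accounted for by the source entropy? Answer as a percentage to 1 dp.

99.2%

Entropy H = −Σ p log₂ p ≈ 2.5003 bits.
Huffman merges: 11/250+6/125→23/250; 27/500+23/250→73/500; 137/1000+73/500→283/1000; 53/250+221/1000→433/1000; 283/1000+71/250→567/1000; 433/1000+567/1000→1. L = 2521/1000 ≈ 2.5210.
Efficiency = H/L = 2.5003/2.5210 = 99.2%.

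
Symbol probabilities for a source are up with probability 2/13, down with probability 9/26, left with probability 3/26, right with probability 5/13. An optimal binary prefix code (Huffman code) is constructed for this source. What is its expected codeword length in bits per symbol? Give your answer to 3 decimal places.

1.885 bits/symbol

Repeatedly combine the two least-probable nodes; the expected code length is the sum of the merged weights.
merge 3/26 + 2/13 → 7/26
merge 7/26 + 9/26 → 8/13
merge 5/13 + 8/13 → 1
L = 7/26 + 8/13 + 1 = 49/26 ≈ 1.885 bits/symbol.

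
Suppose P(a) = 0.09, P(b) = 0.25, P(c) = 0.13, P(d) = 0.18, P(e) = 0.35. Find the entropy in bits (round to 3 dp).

2.171 bits

H = −Σ pᵢ log₂ pᵢ.
−0.09·log₂(0.09) = 0.3127
−0.25·log₂(0.25) = 0.5000
−0.13·log₂(0.13) = 0.3826
−0.18·log₂(0.18) = 0.4453
−0.35·log₂(0.35) = 0.5301
Sum ≈ 2.1707 → 2.171 bits.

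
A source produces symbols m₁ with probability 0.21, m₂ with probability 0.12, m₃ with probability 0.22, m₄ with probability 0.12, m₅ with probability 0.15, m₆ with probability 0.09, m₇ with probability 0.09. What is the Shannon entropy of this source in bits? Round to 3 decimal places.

2.723 bits

H = −Σ pᵢ log₂ pᵢ.
−0.21·log₂(0.21) = 0.4728
−0.12·log₂(0.12) = 0.3671
−0.22·log₂(0.22) = 0.4806
−0.12·log₂(0.12) = 0.3671
−0.15·log₂(0.15) = 0.4105
−0.09·log₂(0.09) = 0.3127
−0.09·log₂(0.09) = 0.3127
Sum ≈ 2.7234 → 2.723 bits.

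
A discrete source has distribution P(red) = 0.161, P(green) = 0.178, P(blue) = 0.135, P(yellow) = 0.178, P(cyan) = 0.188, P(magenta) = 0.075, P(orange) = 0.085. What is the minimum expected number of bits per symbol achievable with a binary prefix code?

2.794 bits/symbol

Repeatedly combine the two least-probable nodes; the expected code length is the sum of the merged weights.
merge 3/40 + 17/200 → 4/25
merge 27/200 + 4/25 → 59/200
merge 161/1000 + 89/500 → 339/1000
merge 89/500 + 47/250 → 183/500
merge 59/200 + 339/1000 → 317/500
merge 183/500 + 317/500 → 1
L = 4/25 + 59/200 + 339/1000 + 183/500 + 317/500 + 1 = 1397/500 = 2.794 bits/symbol.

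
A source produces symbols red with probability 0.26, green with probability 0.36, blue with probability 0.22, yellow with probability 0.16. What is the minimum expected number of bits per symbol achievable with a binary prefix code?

Repeatedly combine the two least-probable nodes; the expected code length is the sum of the merged weights.
merge 4/25 + 11/50 → 19/50
merge 13/50 + 9/25 → 31/50
merge 19/50 + 31/50 → 1
L = 19/50 + 31/50 + 1 = 2 bits/symbol.

2 bits/symbol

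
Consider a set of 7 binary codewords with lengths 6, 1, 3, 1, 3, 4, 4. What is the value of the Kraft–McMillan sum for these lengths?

1.390625

With common denominator 2^6 = 64: Σ 2^(−ℓᵢ) = 1/64 + 32/64 + 8/64 + 32/64 + 8/64 + 4/64 + 4/64 = 89/64 = 1.390625.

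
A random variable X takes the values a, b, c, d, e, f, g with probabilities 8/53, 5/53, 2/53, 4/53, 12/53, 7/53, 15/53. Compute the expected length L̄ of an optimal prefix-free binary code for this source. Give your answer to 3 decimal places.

Repeatedly combine the two least-probable nodes; the expected code length is the sum of the merged weights.
merge 2/53 + 4/53 → 6/53
merge 5/53 + 6/53 → 11/53
merge 7/53 + 8/53 → 15/53
merge 11/53 + 12/53 → 23/53
merge 15/53 + 15/53 → 30/53
merge 23/53 + 30/53 → 1
L = 6/53 + 11/53 + 15/53 + 23/53 + 30/53 + 1 = 138/53 ≈ 2.604 bits/symbol.

2.604 bits/symbol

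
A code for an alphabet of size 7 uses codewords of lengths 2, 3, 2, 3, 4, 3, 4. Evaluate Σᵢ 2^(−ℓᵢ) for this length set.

1

With common denominator 2^4 = 16: Σ 2^(−ℓᵢ) = 4/16 + 2/16 + 4/16 + 2/16 + 1/16 + 2/16 + 1/16 = 16/16 = 1.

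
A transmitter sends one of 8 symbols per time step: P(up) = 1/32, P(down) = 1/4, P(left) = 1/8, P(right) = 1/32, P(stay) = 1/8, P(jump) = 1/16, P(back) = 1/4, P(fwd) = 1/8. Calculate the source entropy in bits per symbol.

Each probability is a power of 1/2, so log₂(1/p) is an integer.
H = Σ p·log₂(1/p) = 1/32·5 + 1/4·2 + 1/8·3 + 1/32·5 + 1/8·3 + 1/16·4 + 1/4·2 + 1/8·3 = 2.6875 bits.

2.6875 bits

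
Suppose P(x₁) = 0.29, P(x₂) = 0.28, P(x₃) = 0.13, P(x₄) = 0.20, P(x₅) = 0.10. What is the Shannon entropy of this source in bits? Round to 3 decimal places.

2.211 bits

H = −Σ pᵢ log₂ pᵢ.
−0.29·log₂(0.29) = 0.5179
−0.28·log₂(0.28) = 0.5142
−0.13·log₂(0.13) = 0.3826
−0.20·log₂(0.20) = 0.4644
−0.10·log₂(0.10) = 0.3322
Sum ≈ 2.2113 → 2.211 bits.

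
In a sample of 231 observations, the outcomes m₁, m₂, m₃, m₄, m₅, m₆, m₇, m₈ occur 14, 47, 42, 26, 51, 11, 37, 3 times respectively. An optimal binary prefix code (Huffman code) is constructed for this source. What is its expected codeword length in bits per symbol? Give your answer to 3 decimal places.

Probabilities are the counts divided by 231.
Repeatedly combine the two least-probable nodes; the expected code length is the sum of the merged weights.
merge 1/77 + 1/21 → 2/33
merge 2/33 + 2/33 → 4/33
merge 26/231 + 4/33 → 18/77
merge 37/231 + 2/11 → 79/231
merge 47/231 + 17/77 → 14/33
merge 18/77 + 79/231 → 19/33
merge 14/33 + 19/33 → 1
L = 2/33 + 4/33 + 18/77 + 79/231 + 14/33 + 19/33 + 1 = 91/33 ≈ 2.758 bits/symbol.

2.758 bits/symbol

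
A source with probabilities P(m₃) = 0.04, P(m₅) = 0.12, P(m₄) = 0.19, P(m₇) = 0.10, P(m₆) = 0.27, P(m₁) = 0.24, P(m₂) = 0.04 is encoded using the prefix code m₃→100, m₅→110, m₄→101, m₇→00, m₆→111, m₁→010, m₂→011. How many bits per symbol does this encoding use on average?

2.9 bits/symbol

L̄ = Σ pᵢ·ℓᵢ = 0.04·3 + 0.12·3 + 0.19·3 + 0.10·2 + 0.27·3 + 0.24·3 + 0.04·3 = 2.9 bits/symbol.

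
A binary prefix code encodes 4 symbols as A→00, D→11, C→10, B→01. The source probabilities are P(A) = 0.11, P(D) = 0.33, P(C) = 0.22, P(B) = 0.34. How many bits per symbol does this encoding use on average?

L̄ = Σ pᵢ·ℓᵢ = 0.11·2 + 0.33·2 + 0.22·2 + 0.34·2 = 2 bits/symbol.

2 bits/symbol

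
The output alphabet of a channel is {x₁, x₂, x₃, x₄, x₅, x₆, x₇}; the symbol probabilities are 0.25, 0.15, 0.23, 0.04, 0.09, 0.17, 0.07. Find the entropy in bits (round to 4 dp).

H = −Σ pᵢ log₂ pᵢ.
−0.25·log₂(0.25) = 0.5000
−0.15·log₂(0.15) = 0.4105
−0.23·log₂(0.23) = 0.4877
−0.04·log₂(0.04) = 0.1858
−0.09·log₂(0.09) = 0.3127
−0.17·log₂(0.17) = 0.4346
−0.07·log₂(0.07) = 0.2686
Sum ≈ 2.5998 → 2.5998 bits.

2.5998 bits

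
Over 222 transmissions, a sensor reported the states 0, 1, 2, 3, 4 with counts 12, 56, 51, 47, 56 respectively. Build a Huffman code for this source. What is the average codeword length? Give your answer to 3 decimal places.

2.266 bits/symbol

Probabilities are the counts divided by 222.
Repeatedly combine the two least-probable nodes; the expected code length is the sum of the merged weights.
merge 2/37 + 47/222 → 59/222
merge 17/74 + 28/111 → 107/222
merge 28/111 + 59/222 → 115/222
merge 107/222 + 115/222 → 1
L = 59/222 + 107/222 + 115/222 + 1 = 503/222 ≈ 2.266 bits/symbol.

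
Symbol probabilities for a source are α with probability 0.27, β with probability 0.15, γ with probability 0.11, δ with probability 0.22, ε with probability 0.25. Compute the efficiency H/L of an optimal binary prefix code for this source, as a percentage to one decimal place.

99.6%

Entropy H = −Σ p log₂ p ≈ 2.2514 bits.
Huffman merges: 11/100+3/20→13/50; 11/50+1/4→47/100; 13/50+27/100→53/100; 47/100+53/100→1. L = 113/50 ≈ 2.2600.
Efficiency = H/L = 2.2514/2.2600 = 99.6%.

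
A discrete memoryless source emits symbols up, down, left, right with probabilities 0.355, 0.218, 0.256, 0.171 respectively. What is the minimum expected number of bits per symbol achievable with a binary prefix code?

Repeatedly combine the two least-probable nodes; the expected code length is the sum of the merged weights.
merge 171/1000 + 109/500 → 389/1000
merge 32/125 + 71/200 → 611/1000
merge 389/1000 + 611/1000 → 1
L = 389/1000 + 611/1000 + 1 = 2 bits/symbol.

2 bits/symbol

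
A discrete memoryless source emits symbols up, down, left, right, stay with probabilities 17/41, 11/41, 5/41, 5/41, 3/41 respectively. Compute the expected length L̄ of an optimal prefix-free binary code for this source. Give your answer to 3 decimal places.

Repeatedly combine the two least-probable nodes; the expected code length is the sum of the merged weights.
merge 3/41 + 5/41 → 8/41
merge 5/41 + 8/41 → 13/41
merge 11/41 + 13/41 → 24/41
merge 17/41 + 24/41 → 1
L = 8/41 + 13/41 + 24/41 + 1 = 86/41 ≈ 2.098 bits/symbol.

2.098 bits/symbol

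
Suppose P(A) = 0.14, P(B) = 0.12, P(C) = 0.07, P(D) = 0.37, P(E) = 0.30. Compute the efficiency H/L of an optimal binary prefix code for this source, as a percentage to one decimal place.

Entropy H = −Σ p log₂ p ≈ 2.0846 bits.
Huffman merges: 7/100+3/25→19/100; 7/50+19/100→33/100; 3/10+33/100→63/100; 37/100+63/100→1. L = 43/20 ≈ 2.1500.
Efficiency = H/L = 2.0846/2.1500 = 97.0%.

97.0%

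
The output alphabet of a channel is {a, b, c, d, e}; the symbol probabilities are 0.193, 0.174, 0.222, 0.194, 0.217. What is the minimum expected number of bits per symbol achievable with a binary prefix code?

2.367 bits/symbol

Repeatedly combine the two least-probable nodes; the expected code length is the sum of the merged weights.
merge 87/500 + 193/1000 → 367/1000
merge 97/500 + 217/1000 → 411/1000
merge 111/500 + 367/1000 → 589/1000
merge 411/1000 + 589/1000 → 1
L = 367/1000 + 411/1000 + 589/1000 + 1 = 2367/1000 = 2.367 bits/symbol.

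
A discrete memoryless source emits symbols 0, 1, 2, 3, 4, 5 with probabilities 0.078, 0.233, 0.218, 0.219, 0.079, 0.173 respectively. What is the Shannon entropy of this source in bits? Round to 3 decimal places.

2.463 bits

H = −Σ pᵢ log₂ pᵢ.
−0.078·log₂(0.078) = 0.2871
−0.233·log₂(0.233) = 0.4897
−0.218·log₂(0.218) = 0.4791
−0.219·log₂(0.219) = 0.4798
−0.079·log₂(0.079) = 0.2893
−0.173·log₂(0.173) = 0.4379
Sum ≈ 2.4628 → 2.463 bits.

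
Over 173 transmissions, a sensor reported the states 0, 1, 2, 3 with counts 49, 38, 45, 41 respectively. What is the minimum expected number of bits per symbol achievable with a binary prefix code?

Probabilities are the counts divided by 173.
Repeatedly combine the two least-probable nodes; the expected code length is the sum of the merged weights.
merge 38/173 + 41/173 → 79/173
merge 45/173 + 49/173 → 94/173
merge 79/173 + 94/173 → 1
L = 79/173 + 94/173 + 1 = 2 bits/symbol.

2 bits/symbol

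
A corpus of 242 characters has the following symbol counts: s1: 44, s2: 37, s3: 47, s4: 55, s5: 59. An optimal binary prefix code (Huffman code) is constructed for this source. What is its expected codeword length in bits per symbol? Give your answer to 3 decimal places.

Probabilities are the counts divided by 242.
Repeatedly combine the two least-probable nodes; the expected code length is the sum of the merged weights.
merge 37/242 + 2/11 → 81/242
merge 47/242 + 5/22 → 51/121
merge 59/242 + 81/242 → 70/121
merge 51/121 + 70/121 → 1
L = 81/242 + 51/121 + 70/121 + 1 = 565/242 ≈ 2.335 bits/symbol.

2.335 bits/symbol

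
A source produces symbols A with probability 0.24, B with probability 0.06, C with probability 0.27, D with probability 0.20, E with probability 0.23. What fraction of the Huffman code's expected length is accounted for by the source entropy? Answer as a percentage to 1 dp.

97.3%

Entropy H = −Σ p log₂ p ≈ 2.1997 bits.
Huffman merges: 3/50+1/5→13/50; 23/100+6/25→47/100; 13/50+27/100→53/100; 47/100+53/100→1. L = 113/50 ≈ 2.2600.
Efficiency = H/L = 2.1997/2.2600 = 97.3%.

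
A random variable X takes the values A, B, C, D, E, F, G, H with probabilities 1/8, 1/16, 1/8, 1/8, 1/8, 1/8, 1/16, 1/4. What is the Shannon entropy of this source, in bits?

2.875 bits

Each probability is a power of 1/2, so log₂(1/p) is an integer.
H = Σ p·log₂(1/p) = 1/8·3 + 1/16·4 + 1/8·3 + 1/8·3 + 1/8·3 + 1/8·3 + 1/16·4 + 1/4·2 = 2.875 bits.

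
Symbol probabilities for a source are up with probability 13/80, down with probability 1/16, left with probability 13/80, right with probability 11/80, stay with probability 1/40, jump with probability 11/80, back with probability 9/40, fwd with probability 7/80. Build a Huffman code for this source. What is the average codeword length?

2.8625 bits/symbol

Repeatedly combine the two least-probable nodes; the expected code length is the sum of the merged weights.
merge 1/40 + 1/16 → 7/80
merge 7/80 + 7/80 → 7/40
merge 11/80 + 11/80 → 11/40
merge 13/80 + 13/80 → 13/40
merge 7/40 + 9/40 → 2/5
merge 11/40 + 13/40 → 3/5
merge 2/5 + 3/5 → 1
L = 7/80 + 7/40 + 11/40 + 13/40 + 2/5 + 3/5 + 1 = 229/80 = 2.8625 bits/symbol.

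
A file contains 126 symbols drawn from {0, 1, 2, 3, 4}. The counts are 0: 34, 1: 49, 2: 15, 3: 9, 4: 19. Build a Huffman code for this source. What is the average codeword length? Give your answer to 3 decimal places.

Probabilities are the counts divided by 126.
Repeatedly combine the two least-probable nodes; the expected code length is the sum of the merged weights.
merge 1/14 + 5/42 → 4/21
merge 19/126 + 4/21 → 43/126
merge 17/63 + 43/126 → 11/18
merge 7/18 + 11/18 → 1
L = 4/21 + 43/126 + 11/18 + 1 = 15/7 ≈ 2.143 bits/symbol.

2.143 bits/symbol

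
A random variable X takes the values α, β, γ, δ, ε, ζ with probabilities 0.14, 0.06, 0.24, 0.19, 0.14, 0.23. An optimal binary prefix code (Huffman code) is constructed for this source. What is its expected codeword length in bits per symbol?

Repeatedly combine the two least-probable nodes; the expected code length is the sum of the merged weights.
merge 3/50 + 7/50 → 1/5
merge 7/50 + 19/100 → 33/100
merge 1/5 + 23/100 → 43/100
merge 6/25 + 33/100 → 57/100
merge 43/100 + 57/100 → 1
L = 1/5 + 33/100 + 43/100 + 57/100 + 1 = 253/100 = 2.53 bits/symbol.

2.53 bits/symbol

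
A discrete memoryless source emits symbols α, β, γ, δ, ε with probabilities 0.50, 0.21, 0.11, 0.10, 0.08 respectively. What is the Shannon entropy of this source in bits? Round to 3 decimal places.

H = −Σ pᵢ log₂ pᵢ.
−0.50·log₂(0.50) = 0.5000
−0.21·log₂(0.21) = 0.4728
−0.11·log₂(0.11) = 0.3503
−0.10·log₂(0.10) = 0.3322
−0.08·log₂(0.08) = 0.2915
Sum ≈ 1.9468 → 1.947 bits.

1.947 bits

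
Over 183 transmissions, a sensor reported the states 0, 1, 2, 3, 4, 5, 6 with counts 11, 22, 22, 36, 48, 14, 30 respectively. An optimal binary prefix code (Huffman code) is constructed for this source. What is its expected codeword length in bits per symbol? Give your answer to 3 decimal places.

Probabilities are the counts divided by 183.
Repeatedly combine the two least-probable nodes; the expected code length is the sum of the merged weights.
merge 11/183 + 14/183 → 25/183
merge 22/183 + 22/183 → 44/183
merge 25/183 + 10/61 → 55/183
merge 12/61 + 44/183 → 80/183
merge 16/61 + 55/183 → 103/183
merge 80/183 + 103/183 → 1
L = 25/183 + 44/183 + 55/183 + 80/183 + 103/183 + 1 = 490/183 ≈ 2.678 bits/symbol.

2.678 bits/symbol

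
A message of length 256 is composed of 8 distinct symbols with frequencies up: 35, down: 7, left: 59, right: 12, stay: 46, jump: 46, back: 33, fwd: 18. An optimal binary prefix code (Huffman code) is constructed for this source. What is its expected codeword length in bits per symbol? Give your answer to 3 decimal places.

2.809 bits/symbol

Probabilities are the counts divided by 256.
Repeatedly combine the two least-probable nodes; the expected code length is the sum of the merged weights.
merge 7/256 + 3/64 → 19/256
merge 9/128 + 19/256 → 37/256
merge 33/256 + 35/256 → 17/64
merge 37/256 + 23/128 → 83/256
merge 23/128 + 59/256 → 105/256
merge 17/64 + 83/256 → 151/256
merge 105/256 + 151/256 → 1
L = 19/256 + 37/256 + 17/64 + 83/256 + 105/256 + 151/256 + 1 = 719/256 ≈ 2.809 bits/symbol.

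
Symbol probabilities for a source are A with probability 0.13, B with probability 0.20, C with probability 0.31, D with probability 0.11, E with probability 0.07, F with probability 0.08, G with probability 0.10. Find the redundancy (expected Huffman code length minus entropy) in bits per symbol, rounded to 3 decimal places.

Entropy H = −Σ p log₂ p ≈ 2.6134 bits.
Huffman merges: 7/100+2/25→3/20; 1/10+11/100→21/100; 13/100+3/20→7/25; 1/5+21/100→41/100; 7/25+31/100→59/100; 41/100+59/100→1. L = 66/25 ≈ 2.6400.
L − H = 2.6400 − 2.6134 = 0.027 bits.

0.027 bits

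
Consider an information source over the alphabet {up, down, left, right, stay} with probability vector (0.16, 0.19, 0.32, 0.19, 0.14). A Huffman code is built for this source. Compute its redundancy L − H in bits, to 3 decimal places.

0.043 bits

Entropy H = −Σ p log₂ p ≈ 2.2566 bits.
Huffman merges: 7/50+4/25→3/10; 19/100+19/100→19/50; 3/10+8/25→31/50; 19/50+31/50→1. L = 23/10 ≈ 2.3000.
L − H = 2.3000 − 2.2566 = 0.043 bits.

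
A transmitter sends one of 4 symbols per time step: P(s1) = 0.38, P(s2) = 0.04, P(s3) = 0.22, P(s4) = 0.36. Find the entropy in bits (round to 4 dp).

H = −Σ pᵢ log₂ pᵢ.
−0.38·log₂(0.38) = 0.5305
−0.04·log₂(0.04) = 0.1858
−0.22·log₂(0.22) = 0.4806
−0.36·log₂(0.36) = 0.5306
Sum ≈ 1.7274 → 1.7274 bits.

1.7274 bits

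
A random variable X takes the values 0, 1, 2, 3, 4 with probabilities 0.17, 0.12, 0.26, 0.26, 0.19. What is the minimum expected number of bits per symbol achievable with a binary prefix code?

2.29 bits/symbol

Repeatedly combine the two least-probable nodes; the expected code length is the sum of the merged weights.
merge 3/25 + 17/100 → 29/100
merge 19/100 + 13/50 → 9/20
merge 13/50 + 29/100 → 11/20
merge 9/20 + 11/20 → 1
L = 29/100 + 9/20 + 11/20 + 1 = 229/100 = 2.29 bits/symbol.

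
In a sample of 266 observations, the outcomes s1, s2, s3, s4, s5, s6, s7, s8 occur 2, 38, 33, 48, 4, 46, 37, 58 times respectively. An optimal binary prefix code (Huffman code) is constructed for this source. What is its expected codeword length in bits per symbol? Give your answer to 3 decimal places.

2.771 bits/symbol

Probabilities are the counts divided by 266.
Repeatedly combine the two least-probable nodes; the expected code length is the sum of the merged weights.
merge 1/133 + 2/133 → 3/133
merge 3/133 + 33/266 → 39/266
merge 37/266 + 1/7 → 75/266
merge 39/266 + 23/133 → 85/266
merge 24/133 + 29/133 → 53/133
merge 75/266 + 85/266 → 80/133
merge 53/133 + 80/133 → 1
L = 3/133 + 39/266 + 75/266 + 85/266 + 53/133 + 80/133 + 1 = 737/266 ≈ 2.771 bits/symbol.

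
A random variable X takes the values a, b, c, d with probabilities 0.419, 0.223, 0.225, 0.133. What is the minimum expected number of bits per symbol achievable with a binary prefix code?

Repeatedly combine the two least-probable nodes; the expected code length is the sum of the merged weights.
merge 133/1000 + 223/1000 → 89/250
merge 9/40 + 89/250 → 581/1000
merge 419/1000 + 581/1000 → 1
L = 89/250 + 581/1000 + 1 = 1937/1000 = 1.937 bits/symbol.

1.937 bits/symbol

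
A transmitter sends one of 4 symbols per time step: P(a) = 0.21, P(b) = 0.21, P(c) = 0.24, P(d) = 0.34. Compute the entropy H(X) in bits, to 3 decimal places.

H = −Σ pᵢ log₂ pᵢ.
−0.21·log₂(0.21) = 0.4728
−0.21·log₂(0.21) = 0.4728
−0.24·log₂(0.24) = 0.4941
−0.34·log₂(0.34) = 0.5292
Sum ≈ 1.9690 → 1.969 bits.

1.969 bits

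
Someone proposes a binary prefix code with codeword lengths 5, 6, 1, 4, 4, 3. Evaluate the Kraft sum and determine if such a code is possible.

With common denominator 2^6 = 64: Σ 2^(−ℓᵢ) = 2/64 + 1/64 + 32/64 + 4/64 + 4/64 + 8/64 = 51/64 = 0.796875.
Kraft's inequality requires Σ ≤ 1; here Σ = 0.796875 ≤ 1, so such a prefix code exists.

0.796875; yes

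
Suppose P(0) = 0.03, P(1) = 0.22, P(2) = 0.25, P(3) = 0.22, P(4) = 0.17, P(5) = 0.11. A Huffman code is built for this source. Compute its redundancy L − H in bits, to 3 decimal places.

0.052 bits

Entropy H = −Σ p log₂ p ≈ 2.3978 bits.
Huffman merges: 3/100+11/100→7/50; 7/50+17/100→31/100; 11/50+11/50→11/25; 1/4+31/100→14/25; 11/25+14/25→1. L = 49/20 ≈ 2.4500.
L − H = 2.4500 − 2.3978 = 0.052 bits.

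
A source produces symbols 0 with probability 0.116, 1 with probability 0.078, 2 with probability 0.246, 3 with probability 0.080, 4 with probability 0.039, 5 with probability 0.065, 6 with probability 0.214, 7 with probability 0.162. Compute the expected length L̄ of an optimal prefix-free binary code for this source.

Repeatedly combine the two least-probable nodes; the expected code length is the sum of the merged weights.
merge 39/1000 + 13/200 → 13/125
merge 39/500 + 2/25 → 79/500
merge 13/125 + 29/250 → 11/50
merge 79/500 + 81/500 → 8/25
merge 107/500 + 11/50 → 217/500
merge 123/500 + 8/25 → 283/500
merge 217/500 + 283/500 → 1
L = 13/125 + 79/500 + 11/50 + 8/25 + 217/500 + 283/500 + 1 = 1401/500 = 2.802 bits/symbol.

2.802 bits/symbol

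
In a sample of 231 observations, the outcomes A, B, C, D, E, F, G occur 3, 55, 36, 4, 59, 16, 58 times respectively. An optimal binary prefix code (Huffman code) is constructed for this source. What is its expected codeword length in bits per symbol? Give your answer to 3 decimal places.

2.385 bits/symbol

Probabilities are the counts divided by 231.
Repeatedly combine the two least-probable nodes; the expected code length is the sum of the merged weights.
merge 1/77 + 4/231 → 1/33
merge 1/33 + 16/231 → 23/231
merge 23/231 + 12/77 → 59/231
merge 5/21 + 58/231 → 113/231
merge 59/231 + 59/231 → 118/231
merge 113/231 + 118/231 → 1
L = 1/33 + 23/231 + 59/231 + 113/231 + 118/231 + 1 = 551/231 ≈ 2.385 bits/symbol.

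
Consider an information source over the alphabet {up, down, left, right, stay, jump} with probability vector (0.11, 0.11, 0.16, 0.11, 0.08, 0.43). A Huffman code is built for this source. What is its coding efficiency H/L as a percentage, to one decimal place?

Entropy H = −Σ p log₂ p ≈ 2.2889 bits.
Huffman merges: 2/25+11/100→19/100; 11/100+11/100→11/50; 4/25+19/100→7/20; 11/50+7/20→57/100; 43/100+57/100→1. L = 233/100 ≈ 2.3300.
Efficiency = H/L = 2.2889/2.3300 = 98.2%.

98.2%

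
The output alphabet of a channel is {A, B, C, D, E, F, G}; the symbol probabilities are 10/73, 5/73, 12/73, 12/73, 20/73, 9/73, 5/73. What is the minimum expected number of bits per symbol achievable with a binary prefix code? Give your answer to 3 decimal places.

Repeatedly combine the two least-probable nodes; the expected code length is the sum of the merged weights.
merge 5/73 + 5/73 → 10/73
merge 9/73 + 10/73 → 19/73
merge 10/73 + 12/73 → 22/73
merge 12/73 + 19/73 → 31/73
merge 20/73 + 22/73 → 42/73
merge 31/73 + 42/73 → 1
L = 10/73 + 19/73 + 22/73 + 31/73 + 42/73 + 1 = 197/73 ≈ 2.699 bits/symbol.

2.699 bits/symbol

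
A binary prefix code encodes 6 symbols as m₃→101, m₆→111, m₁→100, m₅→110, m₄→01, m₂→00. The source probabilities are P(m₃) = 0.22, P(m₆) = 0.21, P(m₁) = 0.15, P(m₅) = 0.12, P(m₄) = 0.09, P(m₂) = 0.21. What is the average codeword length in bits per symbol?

L̄ = Σ pᵢ·ℓᵢ = 0.22·3 + 0.21·3 + 0.15·3 + 0.12·3 + 0.09·2 + 0.21·2 = 2.7 bits/symbol.

2.7 bits/symbol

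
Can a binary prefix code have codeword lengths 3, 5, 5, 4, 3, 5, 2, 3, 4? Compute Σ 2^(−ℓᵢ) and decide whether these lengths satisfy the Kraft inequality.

With common denominator 2^5 = 32: Σ 2^(−ℓᵢ) = 4/32 + 1/32 + 1/32 + 2/32 + 4/32 + 1/32 + 8/32 + 4/32 + 2/32 = 27/32 = 0.84375.
Kraft's inequality requires Σ ≤ 1; here Σ = 0.84375 ≤ 1, so such a prefix code exists.

0.84375; yes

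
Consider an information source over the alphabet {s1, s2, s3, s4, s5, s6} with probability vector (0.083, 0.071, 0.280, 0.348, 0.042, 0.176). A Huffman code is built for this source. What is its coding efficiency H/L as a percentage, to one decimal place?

Entropy H = −Σ p log₂ p ≈ 2.2463 bits.
Huffman merges: 21/500+71/1000→113/1000; 83/1000+113/1000→49/250; 22/125+49/250→93/250; 7/25+87/250→157/250; 93/250+157/250→1. L = 2309/1000 ≈ 2.3090.
Efficiency = H/L = 2.2463/2.3090 = 97.3%.

97.3%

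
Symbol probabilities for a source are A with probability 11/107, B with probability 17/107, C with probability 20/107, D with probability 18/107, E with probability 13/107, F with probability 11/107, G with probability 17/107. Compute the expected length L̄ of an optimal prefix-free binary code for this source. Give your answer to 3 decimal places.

2.813 bits/symbol

Repeatedly combine the two least-probable nodes; the expected code length is the sum of the merged weights.
merge 11/107 + 11/107 → 22/107
merge 13/107 + 17/107 → 30/107
merge 17/107 + 18/107 → 35/107
merge 20/107 + 22/107 → 42/107
merge 30/107 + 35/107 → 65/107
merge 42/107 + 65/107 → 1
L = 22/107 + 30/107 + 35/107 + 42/107 + 65/107 + 1 = 301/107 ≈ 2.813 bits/symbol.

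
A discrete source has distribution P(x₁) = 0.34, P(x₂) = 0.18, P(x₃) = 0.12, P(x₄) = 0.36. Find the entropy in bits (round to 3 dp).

1.872 bits

H = −Σ pᵢ log₂ pᵢ.
−0.34·log₂(0.34) = 0.5292
−0.18·log₂(0.18) = 0.4453
−0.12·log₂(0.12) = 0.3671
−0.36·log₂(0.36) = 0.5306
Sum ≈ 1.8722 → 1.872 bits.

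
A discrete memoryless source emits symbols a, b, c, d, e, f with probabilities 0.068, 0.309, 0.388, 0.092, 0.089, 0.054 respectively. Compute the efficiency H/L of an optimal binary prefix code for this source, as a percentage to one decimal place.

97.9%

Entropy H = −Σ p log₂ p ≈ 2.1719 bits.
Huffman merges: 27/500+17/250→61/500; 89/1000+23/250→181/1000; 61/500+181/1000→303/1000; 303/1000+309/1000→153/250; 97/250+153/250→1. L = 1109/500 ≈ 2.2180.
Efficiency = H/L = 2.1719/2.2180 = 97.9%.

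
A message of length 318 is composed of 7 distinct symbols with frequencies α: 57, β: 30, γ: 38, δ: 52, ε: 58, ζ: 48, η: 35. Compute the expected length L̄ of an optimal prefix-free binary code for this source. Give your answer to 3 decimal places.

Probabilities are the counts divided by 318.
Repeatedly combine the two least-probable nodes; the expected code length is the sum of the merged weights.
merge 5/53 + 35/318 → 65/318
merge 19/159 + 8/53 → 43/159
merge 26/159 + 19/106 → 109/318
merge 29/159 + 65/318 → 41/106
merge 43/159 + 109/318 → 65/106
merge 41/106 + 65/106 → 1
L = 65/318 + 43/159 + 109/318 + 41/106 + 65/106 + 1 = 448/159 ≈ 2.818 bits/symbol.

2.818 bits/symbol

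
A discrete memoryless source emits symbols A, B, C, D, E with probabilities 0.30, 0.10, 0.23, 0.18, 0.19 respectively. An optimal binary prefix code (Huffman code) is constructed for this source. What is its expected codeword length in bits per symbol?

Repeatedly combine the two least-probable nodes; the expected code length is the sum of the merged weights.
merge 1/10 + 9/50 → 7/25
merge 19/100 + 23/100 → 21/50
merge 7/25 + 3/10 → 29/50
merge 21/50 + 29/50 → 1
L = 7/25 + 21/50 + 29/50 + 1 = 57/25 = 2.28 bits/symbol.

2.28 bits/symbol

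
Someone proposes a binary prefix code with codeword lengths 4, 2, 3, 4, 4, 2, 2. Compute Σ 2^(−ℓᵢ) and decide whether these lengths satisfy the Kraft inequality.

1.0625; no

With common denominator 2^4 = 16: Σ 2^(−ℓᵢ) = 1/16 + 4/16 + 2/16 + 1/16 + 1/16 + 4/16 + 4/16 = 17/16 = 1.0625.
Kraft's inequality requires Σ ≤ 1; here Σ = 1.0625 > 1, so no such prefix code exists.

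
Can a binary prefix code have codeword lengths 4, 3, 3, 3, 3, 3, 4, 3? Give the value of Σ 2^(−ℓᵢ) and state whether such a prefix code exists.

With common denominator 2^4 = 16: Σ 2^(−ℓᵢ) = 1/16 + 2/16 + 2/16 + 2/16 + 2/16 + 2/16 + 1/16 + 2/16 = 14/16 = 0.875.
Kraft's inequality requires Σ ≤ 1; here Σ = 0.875 ≤ 1, so such a prefix code exists.

0.875; yes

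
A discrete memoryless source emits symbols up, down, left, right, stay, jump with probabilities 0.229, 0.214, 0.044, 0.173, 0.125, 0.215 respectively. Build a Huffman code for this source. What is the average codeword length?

Repeatedly combine the two least-probable nodes; the expected code length is the sum of the merged weights.
merge 11/250 + 1/8 → 169/1000
merge 169/1000 + 173/1000 → 171/500
merge 107/500 + 43/200 → 429/1000
merge 229/1000 + 171/500 → 571/1000
merge 429/1000 + 571/1000 → 1
L = 169/1000 + 171/500 + 429/1000 + 571/1000 + 1 = 2511/1000 = 2.511 bits/symbol.

2.511 bits/symbol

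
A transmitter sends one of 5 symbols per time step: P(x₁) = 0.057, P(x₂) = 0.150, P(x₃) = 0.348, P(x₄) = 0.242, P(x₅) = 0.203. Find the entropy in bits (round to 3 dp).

2.138 bits

H = −Σ pᵢ log₂ pᵢ.
−0.057·log₂(0.057) = 0.2356
−0.150·log₂(0.150) = 0.4105
−0.348·log₂(0.348) = 0.5299
−0.242·log₂(0.242) = 0.4954
−0.203·log₂(0.203) = 0.4670
Sum ≈ 2.1384 → 2.138 bits.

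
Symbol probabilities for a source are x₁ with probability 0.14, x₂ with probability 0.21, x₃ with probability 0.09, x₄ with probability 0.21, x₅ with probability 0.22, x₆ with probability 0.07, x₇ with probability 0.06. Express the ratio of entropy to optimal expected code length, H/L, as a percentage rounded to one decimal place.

98.1%

Entropy H = −Σ p log₂ p ≈ 2.6481 bits.
Huffman merges: 3/50+7/100→13/100; 9/100+13/100→11/50; 7/50+21/100→7/20; 21/100+11/50→43/100; 11/50+7/20→57/100; 43/100+57/100→1. L = 27/10 ≈ 2.7000.
Efficiency = H/L = 2.6481/2.7000 = 98.1%.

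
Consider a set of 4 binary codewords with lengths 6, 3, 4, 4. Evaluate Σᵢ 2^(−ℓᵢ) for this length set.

With common denominator 2^6 = 64: Σ 2^(−ℓᵢ) = 1/64 + 8/64 + 4/64 + 4/64 = 17/64 = 0.265625.

0.265625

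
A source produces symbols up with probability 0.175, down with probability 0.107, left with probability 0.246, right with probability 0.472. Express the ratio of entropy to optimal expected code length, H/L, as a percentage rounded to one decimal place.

99.1%

Entropy H = −Σ p log₂ p ≈ 1.7940 bits.
Huffman merges: 107/1000+7/40→141/500; 123/500+141/500→66/125; 59/125+66/125→1. L = 181/100 ≈ 1.8100.
Efficiency = H/L = 1.7940/1.8100 = 99.1%.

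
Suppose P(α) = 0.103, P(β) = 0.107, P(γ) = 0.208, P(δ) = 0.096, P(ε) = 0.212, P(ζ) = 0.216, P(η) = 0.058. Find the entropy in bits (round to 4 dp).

H = −Σ pᵢ log₂ pᵢ.
−0.103·log₂(0.103) = 0.3378
−0.107·log₂(0.107) = 0.3450
−0.208·log₂(0.208) = 0.4712
−0.096·log₂(0.096) = 0.3246
−0.212·log₂(0.212) = 0.4744
−0.216·log₂(0.216) = 0.4776
−0.058·log₂(0.058) = 0.2383
Sum ≈ 2.6688 → 2.6688 bits.

2.6688 bits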